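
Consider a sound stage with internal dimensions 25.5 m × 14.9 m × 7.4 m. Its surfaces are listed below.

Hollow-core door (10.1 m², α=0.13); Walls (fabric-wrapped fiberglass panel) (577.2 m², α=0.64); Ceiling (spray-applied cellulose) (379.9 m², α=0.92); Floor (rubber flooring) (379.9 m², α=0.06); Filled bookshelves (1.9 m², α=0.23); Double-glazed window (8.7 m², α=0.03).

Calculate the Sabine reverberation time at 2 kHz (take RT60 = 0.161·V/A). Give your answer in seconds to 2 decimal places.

Equivalent absorption area: A = 10.1×0.13 + 577.2×0.64 + 379.9×0.92 + 379.9×0.06 + 1.9×0.23 + 8.7×0.03 = 743.721 m².
Room volume: 2811.63 m³.
Sabine: RT60 = 0.161 × 2811.63 / 743.721 = 0.61 s.

0.61 seconds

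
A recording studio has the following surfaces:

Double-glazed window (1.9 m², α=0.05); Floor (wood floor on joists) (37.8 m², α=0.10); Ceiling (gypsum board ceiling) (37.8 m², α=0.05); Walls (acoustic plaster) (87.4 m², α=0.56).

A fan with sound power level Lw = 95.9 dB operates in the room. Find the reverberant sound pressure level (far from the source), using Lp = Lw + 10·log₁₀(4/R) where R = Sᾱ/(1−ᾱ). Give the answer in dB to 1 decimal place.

A = 54.709 sabins; S = 164.9 m².
ᾱ = 0.3318, so room constant R = A/(1−ᾱ) = 81.875 m².
Lp = 95.9 + 10·log₁₀(4/81.875) = 95.9 + (-13.11) = 82.8 dB.

82.8 dB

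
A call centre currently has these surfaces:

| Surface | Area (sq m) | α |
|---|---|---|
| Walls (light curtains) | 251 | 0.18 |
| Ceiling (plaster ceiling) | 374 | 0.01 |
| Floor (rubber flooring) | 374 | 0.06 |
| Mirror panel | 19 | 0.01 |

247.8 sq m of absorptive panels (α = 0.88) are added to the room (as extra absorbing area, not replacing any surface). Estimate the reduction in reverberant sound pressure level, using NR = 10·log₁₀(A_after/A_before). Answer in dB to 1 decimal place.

Equivalent absorption area: A_before = 251*0.18 + 374*0.01 + 374*0.06 + 19*0.01 = 71.550 sq m.
Treatment contributes 247.8·0.88 = 218.064 sabins.
New total A_after = 289.614 sabins.
NR = 10·log₁₀(289.614/71.550) = 6.1 dB.

6.1 dB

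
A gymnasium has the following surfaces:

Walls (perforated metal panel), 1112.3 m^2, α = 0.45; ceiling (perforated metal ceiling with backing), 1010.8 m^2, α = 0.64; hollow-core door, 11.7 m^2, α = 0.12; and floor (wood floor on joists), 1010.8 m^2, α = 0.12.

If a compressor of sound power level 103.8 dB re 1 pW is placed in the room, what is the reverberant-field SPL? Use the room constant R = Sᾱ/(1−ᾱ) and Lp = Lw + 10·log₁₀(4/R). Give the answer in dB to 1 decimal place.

76.5 dB

A = 1270.147 sabins; S = 3145.6 m^2.
ᾱ = 0.4038, so room constant R = A/(1−ᾱ) = 2130.404 m^2.
Lp = Lw + 10 log₁₀(4/R) = 103.8 -27.26 = 76.5 dB.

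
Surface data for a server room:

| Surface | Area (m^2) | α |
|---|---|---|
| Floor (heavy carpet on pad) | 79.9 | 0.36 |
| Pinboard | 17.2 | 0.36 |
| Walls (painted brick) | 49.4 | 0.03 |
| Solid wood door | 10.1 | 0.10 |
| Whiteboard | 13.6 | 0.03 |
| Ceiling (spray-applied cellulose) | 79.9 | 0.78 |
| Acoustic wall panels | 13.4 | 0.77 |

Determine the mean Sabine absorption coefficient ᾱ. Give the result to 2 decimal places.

0.42

Total surface area S = 263.5 m^2.
Σ(Sᵢαᵢ) = 79.9×0.36 + 17.2×0.36 + 49.4×0.03 + 10.1×0.10 + 13.6×0.03 + 79.9×0.78 + 13.4×0.77 = 110.496.
ᾱ = 110.496 / 263.5 = 0.42.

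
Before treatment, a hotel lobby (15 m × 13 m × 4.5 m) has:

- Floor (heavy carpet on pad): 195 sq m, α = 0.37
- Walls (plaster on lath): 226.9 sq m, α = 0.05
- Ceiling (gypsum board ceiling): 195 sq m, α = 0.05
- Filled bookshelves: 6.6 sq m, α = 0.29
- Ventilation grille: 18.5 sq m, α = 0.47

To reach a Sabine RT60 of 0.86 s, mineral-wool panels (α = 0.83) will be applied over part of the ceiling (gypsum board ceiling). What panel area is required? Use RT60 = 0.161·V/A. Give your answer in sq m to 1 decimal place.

77.5

Summing Sᵢαᵢ: 72.150 + 11.345 + 9.750 + 1.914 + 8.695 → A₁ = 103.854 sabins.
V = 877.5 m³. Target absorption A₂ = 0.161 × 877.5 / 0.86 = 164.276 sabins.
ΔA needed = 164.276 − 103.854 = 60.422 sabins.
Net gain per sq m: Δα = 0.83 − 0.05 = 0.78.
Panel area = 60.422 / 0.78 = 77.5 sq m.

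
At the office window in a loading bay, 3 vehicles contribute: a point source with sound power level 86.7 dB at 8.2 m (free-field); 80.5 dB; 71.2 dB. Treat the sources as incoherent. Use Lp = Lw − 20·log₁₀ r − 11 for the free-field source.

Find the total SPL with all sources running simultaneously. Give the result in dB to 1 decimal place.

81.0 dB

Source at 8.2 m: Lp = 86.7 − 20·log₁₀(8.2) − 11 = 57.4 dB.
Sum in the linear (power) domain: Σ 10^(Lᵢ/10) = 10^(57.4/10) + 10^(80.5/10) + 10^(71.2/10) = 1.259e+08.
Combined level = 10 log₁₀(1.259e+08) = 81.0 dB.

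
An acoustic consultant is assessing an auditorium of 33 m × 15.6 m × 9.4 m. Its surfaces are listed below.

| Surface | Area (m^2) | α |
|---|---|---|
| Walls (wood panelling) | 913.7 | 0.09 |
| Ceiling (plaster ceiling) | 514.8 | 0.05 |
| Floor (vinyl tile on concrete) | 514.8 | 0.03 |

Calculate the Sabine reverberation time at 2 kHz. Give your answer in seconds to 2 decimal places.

6.31 sec

Total absorption A = 913.7·0.09 + 514.8·0.05 + 514.8·0.03
  = 82.233 + 25.740 + 15.444 = 123.417 m^2 sabins.
Volume V = 33 × 15.6 × 9.4 = 4839.12 m³.
RT60 = 0.161 · V / A = 0.161 × 4839.12 / 123.417 = 6.31 s.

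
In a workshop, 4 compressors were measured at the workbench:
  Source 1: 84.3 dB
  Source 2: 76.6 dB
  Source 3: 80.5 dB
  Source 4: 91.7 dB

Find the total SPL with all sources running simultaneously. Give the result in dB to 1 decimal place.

Converting to relative power and adding: 10^(84.3/10) + 10^(76.6/10) + 10^(80.5/10) + 10^(91.7/10) = 1.906e+09.
L_total = 10·log₁₀(1.906e+09) = 92.8 dB.

92.8 dB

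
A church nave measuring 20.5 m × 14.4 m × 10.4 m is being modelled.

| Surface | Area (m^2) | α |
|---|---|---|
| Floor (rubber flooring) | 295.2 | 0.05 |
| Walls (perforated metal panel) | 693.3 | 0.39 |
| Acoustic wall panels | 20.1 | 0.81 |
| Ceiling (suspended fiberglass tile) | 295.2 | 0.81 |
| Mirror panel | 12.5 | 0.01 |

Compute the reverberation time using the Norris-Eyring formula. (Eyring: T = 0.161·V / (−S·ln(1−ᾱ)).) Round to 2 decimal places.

0.71 sec

Total surface area S = 295.2 + 693.3 + 20.1 + 295.2 + 12.5 = 1316.3 m^2.
Absorption A = 295.2×0.05 + 693.3×0.39 + 20.1×0.81 + 295.2×0.81 + 12.5×0.01 = 540.665 sabins.
Mean coefficient ᾱ = A/S = 0.4107.
−S·ln(1−ᾱ) = −1316.3 × ln(1 − 0.4107) = 696.086.
V = 20.5 × 14.4 × 10.4 = 3070.08 m³.
RT60 = 0.161 × 3070.08 / 696.086 = 0.71 s.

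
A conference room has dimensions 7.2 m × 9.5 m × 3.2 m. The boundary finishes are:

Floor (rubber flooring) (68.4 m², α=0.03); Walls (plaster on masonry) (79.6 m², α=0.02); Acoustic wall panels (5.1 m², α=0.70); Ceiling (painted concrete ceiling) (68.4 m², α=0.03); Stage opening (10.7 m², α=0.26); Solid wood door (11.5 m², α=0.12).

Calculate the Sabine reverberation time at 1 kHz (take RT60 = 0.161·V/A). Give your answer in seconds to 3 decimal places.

Equivalent absorption area: A = 68.4·0.03 + 79.6·0.02 + 5.1·0.70 + 68.4·0.03 + 10.7·0.26 + 11.5·0.12 = 13.428 m².
Room volume: 218.88 m³.
T = 0.161 V/A = 0.161·218.88/13.428 = 2.624 s.

2.624 seconds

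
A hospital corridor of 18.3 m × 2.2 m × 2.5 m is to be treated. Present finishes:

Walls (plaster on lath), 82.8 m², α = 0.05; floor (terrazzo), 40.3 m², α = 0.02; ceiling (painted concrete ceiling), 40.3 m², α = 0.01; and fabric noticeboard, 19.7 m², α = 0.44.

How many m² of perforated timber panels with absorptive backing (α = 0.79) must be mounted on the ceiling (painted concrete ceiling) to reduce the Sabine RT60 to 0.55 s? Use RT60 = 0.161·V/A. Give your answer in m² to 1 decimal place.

Equivalent absorption area: A₁ = 82.8×0.05 + 40.3×0.02 + 40.3×0.01 + 19.7×0.44 = 14.017 m².
Required A₂ = 0.161·100.65/0.55 = 29.463 sabins.
ΔA needed = 29.463 − 14.017 = 15.446 sabins.
Net gain per m²: Δα = 0.79 − 0.01 = 0.78.
Panel area = 15.446 / 0.78 = 19.8 m².

19.8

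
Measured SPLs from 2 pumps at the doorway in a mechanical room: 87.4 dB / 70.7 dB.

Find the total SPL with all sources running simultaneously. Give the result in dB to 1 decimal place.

87.5 dB

Sum in the linear (power) domain: Σ 10^(Lᵢ/10) = 10^(87.4/10) + 10^(70.7/10) = 5.613e+08.
Back to dB: 10·log₁₀ Σ = 87.5 dB.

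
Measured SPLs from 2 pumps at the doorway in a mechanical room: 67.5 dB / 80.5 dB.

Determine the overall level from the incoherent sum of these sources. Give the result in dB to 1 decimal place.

80.7 dB

Σ 10^(Lᵢ/10) = 1.178e+08.
L_total = 10·log₁₀(1.178e+08) = 80.7 dB.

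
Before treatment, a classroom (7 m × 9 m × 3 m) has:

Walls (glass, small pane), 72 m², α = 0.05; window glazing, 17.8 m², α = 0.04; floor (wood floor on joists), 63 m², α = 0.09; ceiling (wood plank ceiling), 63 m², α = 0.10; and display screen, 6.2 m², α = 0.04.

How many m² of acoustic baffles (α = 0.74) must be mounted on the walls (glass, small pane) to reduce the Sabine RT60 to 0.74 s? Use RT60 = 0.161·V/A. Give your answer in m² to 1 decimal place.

Equivalent absorption area: A₁ = 72·0.05 + 17.8·0.04 + 63·0.09 + 63·0.10 + 6.2·0.04 = 16.530 m².
V = 189 m³. Target absorption A₂ = 0.161 × 189 / 0.74 = 41.120 sabins.
Absorption to add: 41.120 − 16.530 = 24.590 sabins.
Net gain per m²: Δα = 0.74 − 0.05 = 0.69.
Panel area = 24.590 / 0.69 = 35.6 m².

35.6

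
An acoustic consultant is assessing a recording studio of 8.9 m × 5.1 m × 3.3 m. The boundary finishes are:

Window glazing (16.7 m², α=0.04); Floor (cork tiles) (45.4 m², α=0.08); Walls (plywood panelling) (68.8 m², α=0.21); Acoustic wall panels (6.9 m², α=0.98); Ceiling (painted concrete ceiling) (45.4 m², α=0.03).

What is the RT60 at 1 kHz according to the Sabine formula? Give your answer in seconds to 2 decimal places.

0.90 seconds

A = Σ Sᵢαᵢ = 16.7×0.04 + 45.4×0.08 + 68.8×0.21 + 6.9×0.98 + 45.4×0.03 = 26.872 sabins.
Volume V = 8.9 × 5.1 × 3.3 = 149.787 m³.
T = 0.161 V/A = 0.161·149.787/26.872 = 0.90 s.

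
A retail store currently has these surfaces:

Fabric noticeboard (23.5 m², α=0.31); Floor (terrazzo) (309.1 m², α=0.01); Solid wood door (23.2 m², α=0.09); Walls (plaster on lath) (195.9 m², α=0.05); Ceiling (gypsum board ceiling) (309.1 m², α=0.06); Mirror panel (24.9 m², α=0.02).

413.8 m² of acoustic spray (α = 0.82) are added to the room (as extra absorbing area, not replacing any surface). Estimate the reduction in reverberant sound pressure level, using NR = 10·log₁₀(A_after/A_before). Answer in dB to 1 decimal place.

9.6 dB

Total absorption A_before = 23.5×0.31 + 309.1×0.01 + 23.2×0.09 + 195.9×0.05 + 309.1×0.06 + 24.9×0.02
  = 7.285 + 3.091 + 2.088 + 9.795 + 18.546 + 0.498 = 41.303 m² sabins.
Added absorption = 413.8 × 0.82 = 339.316 sabins.
New total A_after = 380.619 sabins.
Reduction = 10 log₁₀(A_after/A_before) = 10 log₁₀(9.2153) = 9.6 dB.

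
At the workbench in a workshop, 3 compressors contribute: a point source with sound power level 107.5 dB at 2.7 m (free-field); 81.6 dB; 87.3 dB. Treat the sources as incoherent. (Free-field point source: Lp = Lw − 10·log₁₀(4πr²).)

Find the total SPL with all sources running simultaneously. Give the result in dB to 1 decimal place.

91.1 dB

Source at 2.7 m: Lp = 107.5 − 10·log₁₀(4π·2.7²) = 107.5 − 10·log₁₀(91.609) = 87.9 dB.
Converting to relative power and adding: 10^(87.9/10) + 10^(81.6/10) + 10^(87.3/10) = 1.298e+09.
L_total = 10·log₁₀(1.298e+09) = 91.1 dB.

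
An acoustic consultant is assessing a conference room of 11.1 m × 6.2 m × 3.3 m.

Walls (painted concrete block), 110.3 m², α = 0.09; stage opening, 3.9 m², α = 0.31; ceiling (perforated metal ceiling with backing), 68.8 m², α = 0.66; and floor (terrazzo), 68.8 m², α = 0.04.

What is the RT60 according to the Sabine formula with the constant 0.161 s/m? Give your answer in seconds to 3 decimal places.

0.617 s

A = Σ Sᵢαᵢ = 110.3×0.09 + 3.9×0.31 + 68.8×0.66 + 68.8×0.04 = 59.296 sabins.
Room volume: 227.106 m³.
RT60 = 0.161 · V / A = 0.161 × 227.106 / 59.296 = 0.617 s.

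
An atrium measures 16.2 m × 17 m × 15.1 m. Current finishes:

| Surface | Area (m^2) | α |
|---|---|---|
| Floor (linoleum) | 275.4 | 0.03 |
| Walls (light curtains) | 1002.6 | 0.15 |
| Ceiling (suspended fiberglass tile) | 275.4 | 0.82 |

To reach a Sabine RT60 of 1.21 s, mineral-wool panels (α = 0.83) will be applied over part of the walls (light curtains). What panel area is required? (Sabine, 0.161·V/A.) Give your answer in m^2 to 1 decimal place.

Total absorption A₁ = 275.4·0.03 + 1002.6·0.15 + 275.4·0.82
  = 8.262 + 150.390 + 225.828 = 384.480 m^2 sabins.
V = 4158.54 m³. Target absorption A₂ = 0.161 × 4158.54 / 1.21 = 553.326 sabins.
Absorption to add: 553.326 − 384.480 = 168.846 sabins.
Net gain per m^2: Δα = 0.83 − 0.15 = 0.68.
Area = ΔA/Δα = 168.846/0.68 = 248.3 m^2.

248.3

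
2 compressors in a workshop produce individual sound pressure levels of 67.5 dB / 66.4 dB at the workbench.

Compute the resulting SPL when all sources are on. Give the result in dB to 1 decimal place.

70.0 dB

Converting to relative power and adding: 10^(67.5/10) + 10^(66.4/10) = 9.989e+06.
L_total = 10·log₁₀(9.989e+06) = 70.0 dB.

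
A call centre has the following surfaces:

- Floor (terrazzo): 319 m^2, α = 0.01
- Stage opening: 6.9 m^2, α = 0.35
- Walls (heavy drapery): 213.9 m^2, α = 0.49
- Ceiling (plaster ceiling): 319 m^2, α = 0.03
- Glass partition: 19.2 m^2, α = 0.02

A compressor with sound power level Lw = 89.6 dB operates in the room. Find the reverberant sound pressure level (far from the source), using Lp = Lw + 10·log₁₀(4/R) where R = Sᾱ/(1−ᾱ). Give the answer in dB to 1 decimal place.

74.2 dB

A = 120.370 sabins; S = 878.0 m^2.
ᾱ = 120.370/878.0 = 0.1371; R = Sᾱ/(1−ᾱ) = 120.370/(1−0.1371) = 139.495 m^2.
Lp = Lw + 10 log₁₀(4/R) = 89.6 -15.42 = 74.2 dB.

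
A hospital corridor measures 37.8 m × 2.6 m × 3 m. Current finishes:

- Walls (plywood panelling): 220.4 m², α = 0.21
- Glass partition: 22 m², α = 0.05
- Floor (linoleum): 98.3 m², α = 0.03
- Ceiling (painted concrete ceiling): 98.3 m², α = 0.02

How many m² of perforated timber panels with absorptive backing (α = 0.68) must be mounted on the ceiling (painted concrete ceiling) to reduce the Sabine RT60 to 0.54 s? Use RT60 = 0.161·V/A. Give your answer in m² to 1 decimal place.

53.9

A₁ = Σ Sᵢαᵢ = 220.4·0.21 + 22·0.05 + 98.3·0.03 + 98.3·0.02 = 52.299 sabins.
Required A₂ = 0.161·294.84/0.54 = 87.906 sabins.
ΔA needed = 87.906 − 52.299 = 35.607 sabins.
Each m² of panel replacing the ceiling (painted concrete ceiling) adds (0.68 − 0.02) = 0.66 sabins.
Panel area = 35.607 / 0.66 = 53.9 m².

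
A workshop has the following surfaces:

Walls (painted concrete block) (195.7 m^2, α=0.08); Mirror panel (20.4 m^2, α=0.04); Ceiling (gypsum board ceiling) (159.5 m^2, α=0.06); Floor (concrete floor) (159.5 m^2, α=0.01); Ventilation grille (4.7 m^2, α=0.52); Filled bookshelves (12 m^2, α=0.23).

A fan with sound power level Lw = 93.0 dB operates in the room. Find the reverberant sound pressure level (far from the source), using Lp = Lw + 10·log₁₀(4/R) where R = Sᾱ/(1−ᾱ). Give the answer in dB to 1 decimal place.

83.6 dB

A = 32.841 sabins; S = 551.8 m^2.
ᾱ = 0.0595, so room constant R = A/(1−ᾱ) = 34.919 m^2.
Lp = 93.0 + 10·log₁₀(4/34.919) = 93.0 + (-9.41) = 83.6 dB.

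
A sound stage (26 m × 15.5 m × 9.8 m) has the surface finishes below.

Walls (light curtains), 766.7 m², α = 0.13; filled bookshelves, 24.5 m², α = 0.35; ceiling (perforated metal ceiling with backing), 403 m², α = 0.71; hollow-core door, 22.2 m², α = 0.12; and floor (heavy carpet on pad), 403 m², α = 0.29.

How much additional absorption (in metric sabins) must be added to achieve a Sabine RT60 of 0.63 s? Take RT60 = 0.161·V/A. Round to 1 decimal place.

A₁ = Σ Sᵢαᵢ = 766.7×0.13 + 24.5×0.35 + 403×0.71 + 22.2×0.12 + 403×0.29 = 513.910 sabins.
V = 3949.4 m³. Required absorption A₂ = 0.161 × 3949.4 / 0.63 = 1009.291 sabins.
Shortfall: 1009.291 − 513.910 = 495.4 sabins.

495.4 sabins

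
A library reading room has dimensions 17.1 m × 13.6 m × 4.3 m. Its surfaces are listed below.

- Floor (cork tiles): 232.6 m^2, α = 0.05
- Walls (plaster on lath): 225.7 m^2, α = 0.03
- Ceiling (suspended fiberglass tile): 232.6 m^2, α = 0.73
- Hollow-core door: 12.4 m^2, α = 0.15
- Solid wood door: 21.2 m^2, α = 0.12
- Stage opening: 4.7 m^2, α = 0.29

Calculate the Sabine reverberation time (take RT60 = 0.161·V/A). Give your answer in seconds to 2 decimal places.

A = Σ Sᵢαᵢ = 232.6*0.05 + 225.7*0.03 + 232.6*0.73 + 12.4*0.15 + 21.2*0.12 + 4.7*0.29 = 193.966 sabins.
Room volume: 1000.008 m³.
RT60 = 0.161 · V / A = 0.161 × 1000.008 / 193.966 = 0.83 s.

0.83 s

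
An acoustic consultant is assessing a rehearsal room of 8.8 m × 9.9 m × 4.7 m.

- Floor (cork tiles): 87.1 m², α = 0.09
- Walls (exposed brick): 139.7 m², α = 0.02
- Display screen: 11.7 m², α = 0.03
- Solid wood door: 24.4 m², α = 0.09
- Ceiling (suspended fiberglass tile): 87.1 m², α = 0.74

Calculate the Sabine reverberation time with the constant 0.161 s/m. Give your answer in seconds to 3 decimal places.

0.849 seconds

Total absorption A = 87.1*0.09 + 139.7*0.02 + 11.7*0.03 + 24.4*0.09 + 87.1*0.74
  = 7.839 + 2.794 + 0.351 + 2.196 + 64.454 = 77.634 m² sabins.
Volume V = 8.8 × 9.9 × 4.7 = 409.464 m³.
T = 0.161 V/A = 0.161·409.464/77.634 = 0.849 s.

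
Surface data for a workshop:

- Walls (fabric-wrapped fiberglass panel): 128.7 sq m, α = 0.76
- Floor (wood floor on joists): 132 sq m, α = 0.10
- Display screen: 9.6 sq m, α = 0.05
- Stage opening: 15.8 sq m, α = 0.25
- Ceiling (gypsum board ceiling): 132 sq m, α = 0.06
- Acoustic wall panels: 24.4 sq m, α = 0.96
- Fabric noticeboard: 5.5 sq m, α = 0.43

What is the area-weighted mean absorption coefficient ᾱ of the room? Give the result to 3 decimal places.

Total surface area S = 448.0 sq m.
A = 128.7·0.76 + 132·0.10 + 9.6·0.05 + 15.8·0.25 + 132·0.06 + 24.4·0.96 + 5.5·0.43 = 149.151 sabins.
ᾱ = 149.151 / 448.0 = 0.333.

0.333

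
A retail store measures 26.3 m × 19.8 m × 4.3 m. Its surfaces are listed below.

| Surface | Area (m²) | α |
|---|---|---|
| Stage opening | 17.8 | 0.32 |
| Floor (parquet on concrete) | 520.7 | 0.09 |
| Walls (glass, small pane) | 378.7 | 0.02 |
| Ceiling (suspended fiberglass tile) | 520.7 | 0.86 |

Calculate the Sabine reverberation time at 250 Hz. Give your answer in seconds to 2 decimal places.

0.71 sec

Equivalent absorption area: A = 17.8·0.32 + 520.7·0.09 + 378.7·0.02 + 520.7·0.86 = 507.935 m².
Room volume: 2239.182 m³.
T = 0.161 V/A = 0.161·2239.182/507.935 = 0.71 s.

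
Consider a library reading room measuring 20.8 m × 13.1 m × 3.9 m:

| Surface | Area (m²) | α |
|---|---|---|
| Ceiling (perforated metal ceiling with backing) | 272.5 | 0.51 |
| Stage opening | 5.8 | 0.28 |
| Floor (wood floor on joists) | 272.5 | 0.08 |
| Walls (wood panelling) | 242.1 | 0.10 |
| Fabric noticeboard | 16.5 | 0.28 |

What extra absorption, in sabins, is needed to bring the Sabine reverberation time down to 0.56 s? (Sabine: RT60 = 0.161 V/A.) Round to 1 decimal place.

Equivalent absorption area: A₁ = 272.5·0.51 + 5.8·0.28 + 272.5·0.08 + 242.1·0.10 + 16.5·0.28 = 191.229 m².
For T = 0.56 s, need A₂ = 0.161·V/T = 0.161·1062.672/0.56 = 305.518 sabins.
Shortfall: 305.518 − 191.229 = 114.3 sabins.

114.3 sabins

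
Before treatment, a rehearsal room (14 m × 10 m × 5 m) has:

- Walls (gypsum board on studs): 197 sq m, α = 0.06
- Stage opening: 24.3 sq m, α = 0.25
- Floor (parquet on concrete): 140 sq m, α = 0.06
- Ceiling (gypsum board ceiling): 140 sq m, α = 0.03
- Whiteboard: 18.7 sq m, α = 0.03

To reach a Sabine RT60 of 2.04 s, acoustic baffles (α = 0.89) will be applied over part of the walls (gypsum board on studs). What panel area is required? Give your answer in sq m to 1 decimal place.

Summing Sᵢαᵢ: 11.820 + 6.075 + 8.400 + 4.200 + 0.561 → A₁ = 31.056 sabins.
V = 700 m³. Target absorption A₂ = 0.161 × 700 / 2.04 = 55.245 sabins.
Absorption to add: 55.245 − 31.056 = 24.189 sabins.
Net gain per sq m: Δα = 0.89 − 0.06 = 0.83.
Area = ΔA/Δα = 24.189/0.83 = 29.1 sq m.

29.1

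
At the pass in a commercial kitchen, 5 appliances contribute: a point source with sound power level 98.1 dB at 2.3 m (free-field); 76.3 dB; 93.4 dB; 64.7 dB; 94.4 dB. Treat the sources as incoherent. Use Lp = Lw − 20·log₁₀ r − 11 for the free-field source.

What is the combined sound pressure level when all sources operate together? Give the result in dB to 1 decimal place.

Source at 2.3 m: Lp = 98.1 − 20·log₁₀(2.3) − 11 = 79.9 dB.
Sum in the linear (power) domain: Σ 10^(Lᵢ/10) = 10^(79.9/10) + 10^(76.3/10) + 10^(93.4/10) + 10^(64.7/10) + 10^(94.4/10) = 5.085e+09.
Combined level = 10 log₁₀(5.085e+09) = 97.1 dB.

97.1 dB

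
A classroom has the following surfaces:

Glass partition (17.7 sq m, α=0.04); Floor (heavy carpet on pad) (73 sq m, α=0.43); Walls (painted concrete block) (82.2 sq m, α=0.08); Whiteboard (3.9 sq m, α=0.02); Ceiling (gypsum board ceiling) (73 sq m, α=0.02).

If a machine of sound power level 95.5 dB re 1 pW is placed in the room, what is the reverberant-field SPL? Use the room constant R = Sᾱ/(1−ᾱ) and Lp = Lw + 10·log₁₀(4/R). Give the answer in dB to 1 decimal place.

84.7 dB

A = 40.212 sabins; S = 249.8 sq m.
ᾱ = 40.212/249.8 = 0.1610; R = Sᾱ/(1−ᾱ) = 40.212/(1−0.1610) = 47.928 sq m.
Lp = Lw + 10 log₁₀(4/R) = 95.5 -10.79 = 84.7 dB.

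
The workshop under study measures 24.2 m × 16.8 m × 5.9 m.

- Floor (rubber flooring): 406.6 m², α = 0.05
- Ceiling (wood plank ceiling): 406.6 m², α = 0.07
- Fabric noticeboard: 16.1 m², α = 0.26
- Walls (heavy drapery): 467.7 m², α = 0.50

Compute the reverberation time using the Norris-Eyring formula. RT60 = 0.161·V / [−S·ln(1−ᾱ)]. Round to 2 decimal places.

S = Σ Sᵢ = 1297.0 m².
Absorption A = 406.6×0.05 + 406.6×0.07 + 16.1×0.26 + 467.7×0.50 = 286.828 sabins.
Mean coefficient ᾱ = A/S = 0.2211.
Eyring denominator: −S ln(1−ᾱ) = 324.085.
V = 24.2 × 16.8 × 5.9 = 2398.704 m³.
RT60 = 0.161 × 2398.704 / 324.085 = 1.19 s.

1.19 seconds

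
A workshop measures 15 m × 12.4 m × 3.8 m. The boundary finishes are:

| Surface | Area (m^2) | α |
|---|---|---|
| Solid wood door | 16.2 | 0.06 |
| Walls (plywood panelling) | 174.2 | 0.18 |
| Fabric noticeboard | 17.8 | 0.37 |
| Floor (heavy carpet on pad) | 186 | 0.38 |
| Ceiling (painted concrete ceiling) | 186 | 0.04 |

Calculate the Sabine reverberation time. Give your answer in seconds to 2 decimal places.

0.97 s

Summing Sᵢαᵢ: 0.972 + 31.356 + 6.586 + 70.680 + 7.440 → A = 117.034 sabins.
Room volume: 706.8 m³.
RT60 = 0.161 · V / A = 0.161 × 706.8 / 117.034 = 0.97 s.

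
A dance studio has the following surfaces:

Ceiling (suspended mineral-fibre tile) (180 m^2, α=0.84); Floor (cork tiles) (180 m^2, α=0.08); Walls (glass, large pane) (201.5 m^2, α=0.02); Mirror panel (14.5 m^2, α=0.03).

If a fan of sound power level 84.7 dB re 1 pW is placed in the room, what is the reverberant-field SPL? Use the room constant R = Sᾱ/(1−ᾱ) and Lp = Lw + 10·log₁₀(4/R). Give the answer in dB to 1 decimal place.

A = 170.065 sabins; S = 576.0 m^2.
ᾱ = 170.065/576.0 = 0.2953; R = Sᾱ/(1−ᾱ) = 170.065/(1−0.2953) = 241.330 m^2.
Lp = 84.7 + 10·log₁₀(4/241.330) = 84.7 + (-17.81) = 66.9 dB.

66.9 dB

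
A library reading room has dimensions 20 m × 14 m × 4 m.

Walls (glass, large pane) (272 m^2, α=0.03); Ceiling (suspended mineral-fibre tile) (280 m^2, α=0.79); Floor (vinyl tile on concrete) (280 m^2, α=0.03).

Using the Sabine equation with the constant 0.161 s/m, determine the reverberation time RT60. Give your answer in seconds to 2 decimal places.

A = Σ Sᵢαᵢ = 272·0.03 + 280·0.79 + 280·0.03 = 237.760 sabins.
Volume V = 20 × 14 × 4 = 1120 m³.
RT60 = 0.161 · V / A = 0.161 × 1120 / 237.760 = 0.76 s.

0.76 s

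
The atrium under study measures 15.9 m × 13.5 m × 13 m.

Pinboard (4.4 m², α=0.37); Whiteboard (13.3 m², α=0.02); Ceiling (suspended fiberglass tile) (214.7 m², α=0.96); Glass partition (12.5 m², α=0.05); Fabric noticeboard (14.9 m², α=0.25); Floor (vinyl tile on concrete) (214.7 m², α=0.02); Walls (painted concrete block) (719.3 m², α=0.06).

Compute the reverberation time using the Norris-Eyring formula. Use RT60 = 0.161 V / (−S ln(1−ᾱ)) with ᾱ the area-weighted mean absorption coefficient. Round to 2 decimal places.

1.53 s

S = Σ Sᵢ = 1193.8 m².
Absorption A = 4.4·0.37 + 13.3·0.02 + 214.7·0.96 + 12.5·0.05 + 14.9·0.25 + 214.7·0.02 + 719.3·0.06 = 259.808 sabins.
ᾱ = 259.808 / 1193.8 = 0.2176.
−S·ln(1−ᾱ) = −1193.8 × ln(1 − 0.2176) = 292.946.
V = 15.9 × 13.5 × 13 = 2790.45 m³.
T = 0.161·V/[−S·ln(1−ᾱ)] = 0.161·2790.45/292.946 = 1.53 s.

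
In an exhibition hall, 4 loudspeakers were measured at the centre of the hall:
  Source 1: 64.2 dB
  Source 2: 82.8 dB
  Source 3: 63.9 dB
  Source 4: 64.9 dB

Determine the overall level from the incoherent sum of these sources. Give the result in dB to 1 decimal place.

83.0 dB

Σ 10^(Lᵢ/10) = 1.987e+08.
Back to dB: 10·log₁₀ Σ = 83.0 dB.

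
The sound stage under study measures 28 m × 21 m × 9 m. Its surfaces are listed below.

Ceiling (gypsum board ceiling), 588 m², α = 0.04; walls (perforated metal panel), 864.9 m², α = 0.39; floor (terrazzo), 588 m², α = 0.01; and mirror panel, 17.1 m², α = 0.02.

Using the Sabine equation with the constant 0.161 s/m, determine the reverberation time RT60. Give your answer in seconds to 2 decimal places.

Equivalent absorption area: A = 588·0.04 + 864.9·0.39 + 588·0.01 + 17.1·0.02 = 367.053 m².
Volume V = 28 × 21 × 9 = 5292 m³.
Sabine: RT60 = 0.161 × 5292 / 367.053 = 2.32 s.

2.32 seconds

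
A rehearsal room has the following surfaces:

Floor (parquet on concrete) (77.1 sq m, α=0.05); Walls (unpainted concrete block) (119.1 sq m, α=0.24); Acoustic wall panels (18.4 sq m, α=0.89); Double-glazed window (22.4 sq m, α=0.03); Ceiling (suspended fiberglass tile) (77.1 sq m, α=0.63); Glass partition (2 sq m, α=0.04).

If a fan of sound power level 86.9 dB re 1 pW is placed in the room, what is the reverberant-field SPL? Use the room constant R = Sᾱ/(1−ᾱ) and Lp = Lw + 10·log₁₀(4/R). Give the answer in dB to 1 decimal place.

A = 98.140 sabins; S = 316.1 sq m.
ᾱ = 0.3105, so room constant R = A/(1−ᾱ) = 142.335 sq m.
Lp = 86.9 + 10·log₁₀(4/142.335) = 86.9 + (-15.51) = 71.4 dB.

71.4 dB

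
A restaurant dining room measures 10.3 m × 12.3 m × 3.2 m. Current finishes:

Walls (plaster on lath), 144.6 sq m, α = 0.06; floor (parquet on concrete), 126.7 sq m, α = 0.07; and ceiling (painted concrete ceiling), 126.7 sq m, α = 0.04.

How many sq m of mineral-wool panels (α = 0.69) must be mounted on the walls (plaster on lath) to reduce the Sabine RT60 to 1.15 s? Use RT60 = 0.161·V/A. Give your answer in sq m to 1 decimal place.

A₁ = Σ Sᵢαᵢ = 144.6×0.06 + 126.7×0.07 + 126.7×0.04 = 22.613 sabins.
V = 405.408 m³. Target absorption A₂ = 0.161 × 405.408 / 1.15 = 56.757 sabins.
ΔA needed = 56.757 − 22.613 = 34.144 sabins.
Net gain per sq m: Δα = 0.69 − 0.06 = 0.63.
Panel area = 34.144 / 0.63 = 54.2 sq m.

54.2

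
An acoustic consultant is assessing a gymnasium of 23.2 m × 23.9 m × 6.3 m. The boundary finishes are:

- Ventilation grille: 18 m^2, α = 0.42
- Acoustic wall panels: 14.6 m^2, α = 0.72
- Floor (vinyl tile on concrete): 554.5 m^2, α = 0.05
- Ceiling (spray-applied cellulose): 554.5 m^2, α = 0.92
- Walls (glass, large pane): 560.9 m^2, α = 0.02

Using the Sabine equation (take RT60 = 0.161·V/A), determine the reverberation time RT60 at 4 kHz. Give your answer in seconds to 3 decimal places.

Equivalent absorption area: A = 18*0.42 + 14.6*0.72 + 554.5*0.05 + 554.5*0.92 + 560.9*0.02 = 567.155 m^2.
Volume V = 23.2 × 23.9 × 6.3 = 3493.224 m³.
Sabine: RT60 = 0.161 × 3493.224 / 567.155 = 0.992 s.

0.992 s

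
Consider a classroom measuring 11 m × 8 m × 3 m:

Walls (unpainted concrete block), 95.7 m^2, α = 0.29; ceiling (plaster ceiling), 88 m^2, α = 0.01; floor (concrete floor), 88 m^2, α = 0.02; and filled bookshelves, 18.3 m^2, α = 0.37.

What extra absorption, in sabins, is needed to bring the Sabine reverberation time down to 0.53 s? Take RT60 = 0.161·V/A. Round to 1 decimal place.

43.0 sabins

Equivalent absorption area: A₁ = 95.7*0.29 + 88*0.01 + 88*0.02 + 18.3*0.37 = 37.164 m^2.
For T = 0.53 s, need A₂ = 0.161·V/T = 0.161·264/0.53 = 80.196 sabins.
Shortfall: 80.196 − 37.164 = 43.0 sabins.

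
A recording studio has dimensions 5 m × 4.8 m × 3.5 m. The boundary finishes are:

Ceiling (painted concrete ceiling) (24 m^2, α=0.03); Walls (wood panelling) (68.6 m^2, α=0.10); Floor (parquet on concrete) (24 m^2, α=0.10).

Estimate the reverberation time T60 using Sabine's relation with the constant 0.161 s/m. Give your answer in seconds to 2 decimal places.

Total absorption A = 24·0.03 + 68.6·0.10 + 24·0.10
  = 0.720 + 6.860 + 2.400 = 9.980 m^2 sabins.
Volume V = 5 × 4.8 × 3.5 = 84 m³.
Sabine: RT60 = 0.161 × 84 / 9.980 = 1.36 s.

1.36 seconds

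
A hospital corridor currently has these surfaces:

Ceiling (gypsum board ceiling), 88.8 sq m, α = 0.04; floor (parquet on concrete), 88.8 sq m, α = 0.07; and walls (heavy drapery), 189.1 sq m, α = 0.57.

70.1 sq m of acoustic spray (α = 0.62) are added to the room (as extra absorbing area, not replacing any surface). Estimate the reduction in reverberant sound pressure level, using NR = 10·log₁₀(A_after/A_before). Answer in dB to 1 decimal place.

A_before = Σ Sᵢαᵢ = 88.8×0.04 + 88.8×0.07 + 189.1×0.57 = 117.555 sabins.
Added absorption = 70.1 × 0.62 = 43.462 sabins.
New total A_after = 161.017 sabins.
NR = 10·log₁₀(161.017/117.555) = 1.4 dB.

1.4 dB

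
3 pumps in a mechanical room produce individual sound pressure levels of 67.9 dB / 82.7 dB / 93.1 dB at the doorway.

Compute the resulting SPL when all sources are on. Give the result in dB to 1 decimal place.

Σ 10^(Lᵢ/10) = 2.234e+09.
Combined level = 10 log₁₀(2.234e+09) = 93.5 dB.

93.5 dB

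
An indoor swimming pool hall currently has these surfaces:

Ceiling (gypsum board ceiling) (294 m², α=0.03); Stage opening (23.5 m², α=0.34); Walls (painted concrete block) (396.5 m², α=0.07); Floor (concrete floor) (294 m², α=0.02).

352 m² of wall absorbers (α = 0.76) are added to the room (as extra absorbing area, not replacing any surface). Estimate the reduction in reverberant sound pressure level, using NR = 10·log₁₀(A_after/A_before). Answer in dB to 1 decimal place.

8.0 dB

Total absorption A_before = 294*0.03 + 23.5*0.34 + 396.5*0.07 + 294*0.02
  = 8.820 + 7.990 + 27.755 + 5.880 = 50.445 m² sabins.
Added absorption = 352 × 0.76 = 267.520 sabins.
New total A_after = 317.965 sabins.
NR = 10·log₁₀(317.965/50.445) = 8.0 dB.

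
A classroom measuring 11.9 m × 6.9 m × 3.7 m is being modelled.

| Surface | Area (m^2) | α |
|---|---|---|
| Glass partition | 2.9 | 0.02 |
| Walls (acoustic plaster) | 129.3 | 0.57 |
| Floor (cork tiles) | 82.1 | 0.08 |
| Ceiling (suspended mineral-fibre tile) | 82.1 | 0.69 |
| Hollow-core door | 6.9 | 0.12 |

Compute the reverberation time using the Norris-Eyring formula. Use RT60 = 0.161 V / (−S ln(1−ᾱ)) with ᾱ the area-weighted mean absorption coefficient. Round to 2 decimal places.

S = Σ Sᵢ = 303.3 m^2.
Absorption A = 2.9×0.02 + 129.3×0.57 + 82.1×0.08 + 82.1×0.69 + 6.9×0.12 = 137.804 sabins.
ᾱ = 137.804 / 303.3 = 0.4543.
Eyring denominator: −S ln(1−ᾱ) = 183.705.
V = 11.9 × 6.9 × 3.7 = 303.807 m³.
T = 0.161·V/[−S·ln(1−ᾱ)] = 0.161·303.807/183.705 = 0.27 s.

0.27 sec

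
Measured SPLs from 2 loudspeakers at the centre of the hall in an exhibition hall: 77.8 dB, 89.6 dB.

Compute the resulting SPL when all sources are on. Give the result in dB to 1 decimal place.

Converting to relative power and adding: 10^(77.8/10) + 10^(89.6/10) = 9.723e+08.
L_total = 10·log₁₀(9.723e+08) = 89.9 dB.

89.9 dB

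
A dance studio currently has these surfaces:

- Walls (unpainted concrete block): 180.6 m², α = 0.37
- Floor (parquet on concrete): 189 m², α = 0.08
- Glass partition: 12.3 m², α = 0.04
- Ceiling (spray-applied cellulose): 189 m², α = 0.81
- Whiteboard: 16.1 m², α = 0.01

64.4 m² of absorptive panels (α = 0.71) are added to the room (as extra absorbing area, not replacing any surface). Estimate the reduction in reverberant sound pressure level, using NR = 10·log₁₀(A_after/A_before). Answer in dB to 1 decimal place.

0.8 dB

Total absorption A_before = 180.6·0.37 + 189·0.08 + 12.3·0.04 + 189·0.81 + 16.1·0.01
  = 66.822 + 15.120 + 0.492 + 153.090 + 0.161 = 235.685 m² sabins.
Treatment contributes 64.4·0.71 = 45.724 sabins.
New total A_after = 281.409 sabins.
Reduction = 10 log₁₀(A_after/A_before) = 10 log₁₀(1.1940) = 0.8 dB.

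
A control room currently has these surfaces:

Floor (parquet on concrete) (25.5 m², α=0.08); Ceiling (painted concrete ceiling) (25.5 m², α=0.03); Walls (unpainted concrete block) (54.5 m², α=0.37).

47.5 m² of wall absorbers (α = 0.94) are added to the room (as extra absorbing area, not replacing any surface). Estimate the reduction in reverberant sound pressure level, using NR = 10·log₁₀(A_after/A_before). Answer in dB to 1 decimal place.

A_before = Σ Sᵢαᵢ = 25.5×0.08 + 25.5×0.03 + 54.5×0.37 = 22.970 sabins.
Treatment contributes 47.5·0.94 = 44.650 sabins.
A_after = 22.970 + 44.650 = 67.620 sabins.
Reduction = 10 log₁₀(A_after/A_before) = 10 log₁₀(2.9438) = 4.7 dB.

4.7 dB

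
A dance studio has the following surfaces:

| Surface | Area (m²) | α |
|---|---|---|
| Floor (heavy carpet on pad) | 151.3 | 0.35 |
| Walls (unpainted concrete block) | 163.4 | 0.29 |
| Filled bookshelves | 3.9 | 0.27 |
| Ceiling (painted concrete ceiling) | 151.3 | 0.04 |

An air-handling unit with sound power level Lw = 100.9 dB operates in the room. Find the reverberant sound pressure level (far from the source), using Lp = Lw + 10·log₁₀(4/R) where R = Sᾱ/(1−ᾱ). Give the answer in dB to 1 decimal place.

Σ(Sᵢαᵢ) = 151.3·0.35 + 163.4·0.29 + 3.9·0.27 + 151.3·0.04 = 107.446; total area S = 469.9 m².
ᾱ = 107.446/469.9 = 0.2287; R = Sᾱ/(1−ᾱ) = 107.446/(1−0.2287) = 139.305 m².
Lp = Lw + 10 log₁₀(4/R) = 100.9 -15.42 = 85.5 dB.

85.5 dB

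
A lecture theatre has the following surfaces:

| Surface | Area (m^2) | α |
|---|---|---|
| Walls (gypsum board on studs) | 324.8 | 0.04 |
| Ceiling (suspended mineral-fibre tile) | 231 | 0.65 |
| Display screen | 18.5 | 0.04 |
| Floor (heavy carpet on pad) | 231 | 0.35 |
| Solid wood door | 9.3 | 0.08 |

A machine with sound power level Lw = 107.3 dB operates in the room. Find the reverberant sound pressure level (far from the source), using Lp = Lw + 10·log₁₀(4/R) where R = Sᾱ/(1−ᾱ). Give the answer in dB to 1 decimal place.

87.9 dB

Σ(Sᵢαᵢ) = 324.8·0.04 + 231·0.65 + 18.5·0.04 + 231·0.35 + 9.3·0.08 = 245.476; total area S = 814.6 m^2.
ᾱ = 245.476/814.6 = 0.3013; R = Sᾱ/(1−ᾱ) = 245.476/(1−0.3013) = 351.332 m^2.
Lp = Lw + 10 log₁₀(4/R) = 107.3 -19.44 = 87.9 dB.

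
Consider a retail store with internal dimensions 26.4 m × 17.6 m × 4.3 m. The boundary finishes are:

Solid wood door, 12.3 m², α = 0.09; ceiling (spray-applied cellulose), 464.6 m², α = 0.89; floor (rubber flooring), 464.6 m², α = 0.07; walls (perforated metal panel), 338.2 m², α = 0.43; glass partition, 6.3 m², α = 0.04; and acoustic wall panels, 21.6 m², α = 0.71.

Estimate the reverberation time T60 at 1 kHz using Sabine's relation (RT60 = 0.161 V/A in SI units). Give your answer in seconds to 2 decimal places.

Total absorption A = 12.3·0.09 + 464.6·0.89 + 464.6·0.07 + 338.2·0.43 + 6.3·0.04 + 21.6·0.71
  = 1.107 + 413.494 + 32.522 + 145.426 + 0.252 + 15.336 = 608.137 m² sabins.
Volume V = 26.4 × 17.6 × 4.3 = 1997.952 m³.
Sabine: RT60 = 0.161 × 1997.952 / 608.137 = 0.53 s.

0.53 s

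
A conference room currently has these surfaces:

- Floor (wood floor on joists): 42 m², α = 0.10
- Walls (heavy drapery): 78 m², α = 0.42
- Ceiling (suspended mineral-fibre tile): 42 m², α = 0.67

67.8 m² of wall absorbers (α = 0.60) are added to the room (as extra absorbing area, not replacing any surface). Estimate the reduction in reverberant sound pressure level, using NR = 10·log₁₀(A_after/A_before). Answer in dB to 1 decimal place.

Total absorption A_before = 42·0.10 + 78·0.42 + 42·0.67
  = 4.200 + 32.760 + 28.140 = 65.100 m² sabins.
Added absorption = 67.8 × 0.60 = 40.680 sabins.
A_after = 65.100 + 40.680 = 105.780 sabins.
NR = 10·log₁₀(105.780/65.100) = 2.1 dB.

2.1 dB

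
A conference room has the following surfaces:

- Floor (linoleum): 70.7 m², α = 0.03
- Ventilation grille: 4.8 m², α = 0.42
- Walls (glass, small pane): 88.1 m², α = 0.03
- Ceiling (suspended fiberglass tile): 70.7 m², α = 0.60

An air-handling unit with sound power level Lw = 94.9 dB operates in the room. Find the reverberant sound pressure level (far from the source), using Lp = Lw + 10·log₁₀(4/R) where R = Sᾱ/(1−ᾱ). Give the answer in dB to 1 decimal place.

83.0 dB

Σ(Sᵢαᵢ) = 70.7×0.03 + 4.8×0.42 + 88.1×0.03 + 70.7×0.60 = 49.200; total area S = 234.3 m².
ᾱ = 0.2100, so room constant R = A/(1−ᾱ) = 62.278 m².
Lp = Lw + 10 log₁₀(4/R) = 94.9 -11.92 = 83.0 dB.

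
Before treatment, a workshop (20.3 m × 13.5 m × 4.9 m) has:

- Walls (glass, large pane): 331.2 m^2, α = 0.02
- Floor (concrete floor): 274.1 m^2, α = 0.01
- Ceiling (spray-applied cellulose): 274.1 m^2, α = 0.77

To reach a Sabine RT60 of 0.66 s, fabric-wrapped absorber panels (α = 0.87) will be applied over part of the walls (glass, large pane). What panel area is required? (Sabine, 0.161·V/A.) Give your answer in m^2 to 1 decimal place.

126.1

Equivalent absorption area: A₁ = 331.2·0.02 + 274.1·0.01 + 274.1·0.77 = 220.422 m^2.
V = 1342.845 m³. Target absorption A₂ = 0.161 × 1342.845 / 0.66 = 327.573 sabins.
ΔA needed = 327.573 − 220.422 = 107.151 sabins.
Each m^2 of panel replacing the walls (glass, large pane) adds (0.87 − 0.02) = 0.85 sabins.
Panel area = 107.151 / 0.85 = 126.1 m^2.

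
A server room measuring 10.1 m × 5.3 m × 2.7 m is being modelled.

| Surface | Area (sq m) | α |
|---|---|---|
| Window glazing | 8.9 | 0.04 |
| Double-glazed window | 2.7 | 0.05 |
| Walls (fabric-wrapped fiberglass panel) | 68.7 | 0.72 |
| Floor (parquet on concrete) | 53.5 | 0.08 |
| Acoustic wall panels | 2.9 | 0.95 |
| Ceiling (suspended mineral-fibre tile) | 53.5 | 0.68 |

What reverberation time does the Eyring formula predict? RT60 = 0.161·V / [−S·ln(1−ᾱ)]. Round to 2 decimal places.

0.18 seconds

S = Σ Sᵢ = 190.2 sq m.
Absorption A = 8.9×0.04 + 2.7×0.05 + 68.7×0.72 + 53.5×0.08 + 2.9×0.95 + 53.5×0.68 = 93.370 sabins.
ᾱ = 93.370 / 190.2 = 0.4909.
−S·ln(1−ᾱ) = −190.2 × ln(1 − 0.4909) = 128.406.
V = 10.1 × 5.3 × 2.7 = 144.531 m³.
T = 0.161·V/[−S·ln(1−ᾱ)] = 0.161·144.531/128.406 = 0.18 s.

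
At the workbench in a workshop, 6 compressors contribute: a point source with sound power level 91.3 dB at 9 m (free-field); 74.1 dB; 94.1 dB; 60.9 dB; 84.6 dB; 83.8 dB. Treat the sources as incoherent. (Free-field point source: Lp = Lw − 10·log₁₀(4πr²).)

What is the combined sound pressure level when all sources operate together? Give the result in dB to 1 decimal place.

95.0 dB

Source at 9 m: Lp = 91.3 − 10·log₁₀(4π·9²) = 91.3 − 10·log₁₀(1017.876) = 61.2 dB.
Sum in the linear (power) domain: Σ 10^(Lᵢ/10) = 10^(61.2/10) + 10^(74.1/10) + 10^(94.1/10) + 10^(60.9/10) + 10^(84.6/10) + 10^(83.8/10) = 3.127e+09.
Combined level = 10 log₁₀(3.127e+09) = 95.0 dB.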